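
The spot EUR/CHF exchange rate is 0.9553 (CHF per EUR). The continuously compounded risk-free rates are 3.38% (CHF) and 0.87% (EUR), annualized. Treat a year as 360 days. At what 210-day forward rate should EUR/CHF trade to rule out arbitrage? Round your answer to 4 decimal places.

0.9694

F = S·e^((r_CHF − r_EUR)T) = 0.9553 · e^((0.0338 − 0.0087) × 210/360)
= 0.9553 · e^0.014642 = 0.9553 × 1.014750
F = 0.9694 CHF per EUR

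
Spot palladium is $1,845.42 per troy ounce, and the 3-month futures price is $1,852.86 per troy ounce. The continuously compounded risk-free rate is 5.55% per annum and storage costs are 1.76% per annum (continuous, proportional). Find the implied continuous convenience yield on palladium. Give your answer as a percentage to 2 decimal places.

F = S·e^((r+u−y)T) ⇒ (r+u−y) = ln(F/S)/T
ln(1852.86/1845.42) = 0.004023; /T ⇒ 0.016092
y = r + u − ln(F/S)/T = 0.0555 + 0.0176 − 0.016092 = 0.057008
y = 5.70%

5.70%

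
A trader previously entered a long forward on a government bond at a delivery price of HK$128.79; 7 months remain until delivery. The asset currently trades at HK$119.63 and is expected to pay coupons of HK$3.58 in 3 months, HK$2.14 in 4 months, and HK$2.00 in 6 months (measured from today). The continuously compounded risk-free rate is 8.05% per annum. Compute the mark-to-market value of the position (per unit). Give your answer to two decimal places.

PV(remaining coupons) I = 3.58·e^(−0.0805·3/12) + 2.14·e^(−0.0805·4/12) + 2.00·e^(−0.0805·6/12) = 7.5131
Current forward F = (S − I)·e^(rT) = (119.63 − 7.5131)·e^(0.0805·7/12) = 112.1169 × 1.048078 = 117.5073
Value (long) = (F − K)·e^(−rT) = (117.5073 − 128.79) × 0.954127 = -10.7651
Value = -HK$10.77

-HK$10.77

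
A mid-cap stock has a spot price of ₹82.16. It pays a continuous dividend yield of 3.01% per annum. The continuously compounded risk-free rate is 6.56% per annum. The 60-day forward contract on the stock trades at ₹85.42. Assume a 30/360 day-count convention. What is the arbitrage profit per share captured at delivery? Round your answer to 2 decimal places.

Fair forward: F* = S·e^(carry·T), with carry = (r − q) = 0.0656 − 0.0301 = 0.0355
F* = 82.16 · e^(0.0355 × 60/360) = 82.16 · e^0.005917 = 82.16 × 1.005935 = ₹82.6476
Market ₹85.42 > fair ₹82.6476: forward overpriced → cash-and-carry (buy spot, short the forward).
At maturity, profit = |F_mkt − F*| = |85.42 − 82.6476| = ₹2.77 per share

₹2.77 per share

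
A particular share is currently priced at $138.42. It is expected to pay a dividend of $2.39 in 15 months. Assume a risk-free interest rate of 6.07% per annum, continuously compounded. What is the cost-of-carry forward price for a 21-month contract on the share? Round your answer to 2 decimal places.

PV(dividends) I = 2.39·e^(−0.0607·15/12)
I = 2.2154
F = (S − I)·e^(rT) = (138.42 − 2.2154) · e^(0.0607·21/12)
= 136.2046 · e^0.106225 = 136.2046 × 1.112072 = $151.47

$151.47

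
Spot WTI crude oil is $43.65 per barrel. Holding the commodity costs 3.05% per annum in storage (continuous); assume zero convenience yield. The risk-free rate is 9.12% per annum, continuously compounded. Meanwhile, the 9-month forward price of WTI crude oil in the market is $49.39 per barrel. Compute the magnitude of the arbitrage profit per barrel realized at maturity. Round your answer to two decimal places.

$1.57 per barrel

Fair forward: F* = S·e^(carry·T), with carry = (r + u) = 0.0912 + 0.0305 = 0.1217
F* = 43.65 · e^(0.1217 × 9/12) = 43.65 · e^0.091275 = 43.65 × 1.095570 = $47.8216
Market $49.39 > fair $47.8216: forward overpriced → cash-and-carry (buy spot, short the forward).
At maturity, profit = |F_mkt − F*| = |49.39 − 47.8216| = $1.57 per barrel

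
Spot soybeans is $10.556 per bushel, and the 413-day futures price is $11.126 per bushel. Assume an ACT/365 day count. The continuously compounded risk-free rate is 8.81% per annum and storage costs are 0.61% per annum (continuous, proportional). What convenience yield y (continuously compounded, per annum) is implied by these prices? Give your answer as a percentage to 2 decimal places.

F = S·e^((r+u−y)T) ⇒ (r+u−y) = ln(F/S)/T
ln(11.126/10.556) = 0.052590; /T ⇒ 0.046478
y = r + u − ln(F/S)/T = 0.0881 + 0.0061 − 0.046478 = 0.047722
y = 4.77%

4.77%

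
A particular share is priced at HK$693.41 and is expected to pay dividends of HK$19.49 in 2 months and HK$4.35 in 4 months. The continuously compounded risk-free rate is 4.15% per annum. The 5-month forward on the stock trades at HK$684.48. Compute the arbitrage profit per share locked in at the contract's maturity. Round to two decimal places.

HK$3.03 per share

PV(dividends) I = 19.49·e^(−0.0415·2/12) + 4.35·e^(−0.0415·4/12) = 23.6459
Fair forward F* = (S − I)·e^(rT) = (693.41 − 23.6459)·e^0.017292 = 669.7641 × 1.017442 = 681.4461
Market HK$684.48 > fair 681.4461: forward overpriced → cash-and-carry (borrow at r, buy the stock and collect the dividends, short the forward).
Profit at T = |F_mkt − F*| = |684.48 − 681.4461| = HK$3.03 per share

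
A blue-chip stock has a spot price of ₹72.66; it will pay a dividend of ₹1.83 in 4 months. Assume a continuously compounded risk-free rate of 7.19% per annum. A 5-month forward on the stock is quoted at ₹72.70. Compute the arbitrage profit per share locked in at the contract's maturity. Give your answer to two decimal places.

PV(dividends) I = 1.83·e^(−0.0719·4/12) = 1.7867
Fair forward F* = (S − I)·e^(rT) = (72.66 − 1.7867)·e^0.029958 = 70.8733 × 1.030411 = 73.0286
Market ₹72.70 < fair 73.0286: forward underpriced → reverse cash-and-carry (short the stock, invest proceeds at r, pay the dividends, go long the forward).
Profit at T = |F_mkt − F*| = |72.70 − 73.0286| = ₹0.33 per share

₹0.33 per share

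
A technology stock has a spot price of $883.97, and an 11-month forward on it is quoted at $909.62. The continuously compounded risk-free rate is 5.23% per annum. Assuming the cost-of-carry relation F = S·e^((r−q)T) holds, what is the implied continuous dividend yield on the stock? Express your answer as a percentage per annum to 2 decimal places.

From F = S·e^((r−q)T): (r − q) = ln(F/S)/T
ln(909.62/883.97) = ln(1.029017) = 0.028604
(r − q) = 0.028604 / (11/12) = 0.031204
q = r − ln(F/S)/T = 0.0523 − 0.031204 = 0.021096
q = 2.11%

2.11%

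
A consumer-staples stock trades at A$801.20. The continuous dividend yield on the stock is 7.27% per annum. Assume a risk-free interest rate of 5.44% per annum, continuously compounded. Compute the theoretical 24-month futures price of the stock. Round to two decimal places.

A$772.41

F = S·e^((r − q)T) = 801.20 · e^((0.0544 − 0.0727) × 24/12)
= 801.20 · e^-0.036600 = 801.20 × 0.964062
F = A$772.41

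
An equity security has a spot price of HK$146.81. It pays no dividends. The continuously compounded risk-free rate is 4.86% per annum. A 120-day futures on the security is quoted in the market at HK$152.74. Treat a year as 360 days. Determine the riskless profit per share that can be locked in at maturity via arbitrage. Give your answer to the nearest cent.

HK$3.53 per share

Fair futures: F* = S·e^(carry·T), with carry = r = 0.0486
F* = 146.81 · e^(0.0486 × 120/360) = 146.81 · e^0.016200 = 146.81 × 1.016332 = HK$149.2077
Market HK$152.74 > fair HK$149.2077: forward overpriced → cash-and-carry (buy spot, short the forward).
At maturity, profit = |F_mkt − F*| = |152.74 − 149.2077| = HK$3.53 per share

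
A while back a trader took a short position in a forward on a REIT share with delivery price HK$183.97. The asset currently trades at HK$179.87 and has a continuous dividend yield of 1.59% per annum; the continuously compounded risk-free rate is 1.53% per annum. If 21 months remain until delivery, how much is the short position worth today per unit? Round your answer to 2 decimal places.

HK$4.18

Current fair forward for the remaining 21 months: F = S·e^((r − q)·T), (r − q) = 0.0153 − 0.0159 = -0.0006
F = 179.87 · e^(-0.0006 × 21/12) = 179.87 × 0.998951 = 179.6813
Value of long forward = (F − K)·e^(−rT) = (179.6813 − 183.97) · e^(−0.0153·21/12)
= -4.2887 × 0.973580 = -4.18
Short position value = −(long value) = HK$4.18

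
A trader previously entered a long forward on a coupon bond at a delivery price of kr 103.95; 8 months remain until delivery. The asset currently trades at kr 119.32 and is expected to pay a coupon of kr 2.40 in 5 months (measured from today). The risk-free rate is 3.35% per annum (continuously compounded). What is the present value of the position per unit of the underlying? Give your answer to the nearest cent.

PV(remaining coupons) I = 2.40·e^(−0.0335·5/12) = 2.3667
Current forward F = (S − I)·e^(rT) = (119.32 − 2.3667)·e^(0.0335·8/12) = 116.9533 × 1.022585 = 119.5947
Value (long) = (F − K)·e^(−rT) = (119.5947 − 103.95) × 0.977914 = 15.2992
Value = kr 15.30

kr 15.30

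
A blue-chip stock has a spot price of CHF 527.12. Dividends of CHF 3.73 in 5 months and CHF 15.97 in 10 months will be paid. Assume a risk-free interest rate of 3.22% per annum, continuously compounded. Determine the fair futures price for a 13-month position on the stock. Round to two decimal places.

PV(dividends) I = 3.73·e^(−0.0322·5/12) + 15.97·e^(−0.0322·10/12)
I = 3.6803 + 15.5472 = 19.2275
F = (S − I)·e^(rT) = (527.12 − 19.2275) · e^(0.0322·13/12)
= 507.8925 · e^0.034883 = 507.8925 × 1.035499 = CHF 525.92

CHF 525.92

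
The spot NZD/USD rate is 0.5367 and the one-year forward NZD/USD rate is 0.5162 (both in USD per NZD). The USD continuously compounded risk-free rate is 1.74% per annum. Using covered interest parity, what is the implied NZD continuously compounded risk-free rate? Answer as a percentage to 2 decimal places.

5.63%

F = S·e^((r_USD − r_NZD)T) ⇒ r_NZD = r_USD − ln(F/S)/T
ln(0.5162/0.5367) = -0.038945; /(12/12) = -0.038945
r_NZD = 0.0174 + 0.038945 = 0.056345
r_NZD = 5.63%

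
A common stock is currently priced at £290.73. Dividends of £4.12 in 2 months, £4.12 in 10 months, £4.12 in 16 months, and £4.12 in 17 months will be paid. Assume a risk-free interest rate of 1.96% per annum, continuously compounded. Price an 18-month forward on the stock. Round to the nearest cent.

PV(dividends) I = 4.12·e^(−0.0196·2/12) + 4.12·e^(−0.0196·10/12) + 4.12·e^(−0.0196·16/12) + 4.12·e^(−0.0196·17/12)
I = 4.1066 + 4.0533 + 4.0137 + 4.0072 = 16.1808
F = (S − I)·e^(rT) = (290.73 − 16.1808) · e^(0.0196·18/12)
= 274.5492 · e^0.029400 = 274.5492 × 1.029836 = £282.74

£282.74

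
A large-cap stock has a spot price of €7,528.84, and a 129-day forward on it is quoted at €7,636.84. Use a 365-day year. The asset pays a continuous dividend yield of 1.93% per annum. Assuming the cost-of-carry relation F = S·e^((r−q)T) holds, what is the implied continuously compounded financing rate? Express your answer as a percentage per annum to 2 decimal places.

5.96%

From F = S·e^((r−q)T): (r − q) = ln(F/S)/T
ln(7636.84/7528.84) = ln(1.014345) = 0.014243
(r − q) = 0.014243 / (129/365) = 0.040300
r = ln(F/S)/T + q = 0.040300 + 0.0193 = 0.059600
r = 5.96%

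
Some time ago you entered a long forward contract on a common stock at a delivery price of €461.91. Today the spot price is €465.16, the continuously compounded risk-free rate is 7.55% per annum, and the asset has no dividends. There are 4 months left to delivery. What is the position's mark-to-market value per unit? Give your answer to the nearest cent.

€14.73

Current fair forward for the remaining 4 months: F = S·e^(r·T), r = 0.0755
F = 465.16 · e^(0.0755 × 4/12) = 465.16 × 1.025486 = 477.0151
Value of long forward = (F − K)·e^(−rT) = (477.0151 − 461.91) · e^(−0.0755·4/12)
= 15.1051 × 0.975147 = 14.73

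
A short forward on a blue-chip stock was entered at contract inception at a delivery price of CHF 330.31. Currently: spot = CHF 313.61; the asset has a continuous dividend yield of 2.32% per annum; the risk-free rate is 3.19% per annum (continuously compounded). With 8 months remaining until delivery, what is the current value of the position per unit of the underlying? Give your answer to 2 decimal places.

Current fair forward for the remaining 8 months: F = S·e^((r − q)·T), (r − q) = 0.0319 − 0.0232 = 0.0087
F = 313.61 · e^(0.0087 × 8/12) = 313.61 × 1.005817 = 315.4343
Value of long forward = (F − K)·e^(−rT) = (315.4343 − 330.31) · e^(−0.0319·8/12)
= -14.8757 × 0.978958 = -14.56
Short position value = −(long value) = CHF 14.56

CHF 14.56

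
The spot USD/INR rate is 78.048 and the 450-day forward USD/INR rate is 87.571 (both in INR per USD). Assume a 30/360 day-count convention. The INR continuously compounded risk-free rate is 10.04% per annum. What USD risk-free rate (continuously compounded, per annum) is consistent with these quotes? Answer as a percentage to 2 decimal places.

0.83%

F = S·e^((r_INR − r_USD)T) ⇒ r_USD = r_INR − ln(F/S)/T
ln(87.571/78.048) = 0.115126; /(450/360) = 0.092101
r_USD = 0.1004 − 0.092101 = 0.008299
r_USD = 0.83%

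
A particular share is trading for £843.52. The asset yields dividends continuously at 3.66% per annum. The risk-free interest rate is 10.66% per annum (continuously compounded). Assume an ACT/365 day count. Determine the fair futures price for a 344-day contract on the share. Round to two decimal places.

£901.05

F = S·e^((r − q)T) = 843.52 · e^((0.1066 − 0.0366) × 344/365)
= 843.52 · e^0.065973 = 843.52 × 1.068198
F = £901.05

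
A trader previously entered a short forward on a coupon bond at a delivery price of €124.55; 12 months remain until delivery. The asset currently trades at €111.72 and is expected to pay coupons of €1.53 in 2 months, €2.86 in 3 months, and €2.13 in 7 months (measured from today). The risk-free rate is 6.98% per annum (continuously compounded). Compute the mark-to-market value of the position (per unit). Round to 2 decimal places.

PV(remaining coupons) I = 1.53·e^(−0.0698·2/12) + 2.86·e^(−0.0698·3/12) + 2.13·e^(−0.0698·7/12) = 6.3678
Current forward F = (S − I)·e^(rT) = (111.72 − 6.3678)·e^(0.0698·12/12) = 105.3522 × 1.072294 = 112.9685
Value (long) = (F − K)·e^(−rT) = (112.9685 − 124.55) × 0.932580 = -10.8007
Short position value = −(long value) = €10.80

€10.80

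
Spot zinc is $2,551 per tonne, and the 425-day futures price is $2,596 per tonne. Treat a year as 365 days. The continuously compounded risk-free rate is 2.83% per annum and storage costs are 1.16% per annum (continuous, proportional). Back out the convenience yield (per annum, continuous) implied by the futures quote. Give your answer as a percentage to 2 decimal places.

F = S·e^((r+u−y)T) ⇒ (r+u−y) = ln(F/S)/T
ln(2596/2551) = 0.017486; /T ⇒ 0.015017
y = r + u − ln(F/S)/T = 0.0283 + 0.0116 − 0.015017 = 0.024883
y = 2.49%

2.49%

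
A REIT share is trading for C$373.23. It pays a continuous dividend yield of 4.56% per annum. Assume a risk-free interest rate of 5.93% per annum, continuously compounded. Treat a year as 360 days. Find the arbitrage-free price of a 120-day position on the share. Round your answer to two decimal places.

C$374.94

F = S·e^((r − q)T) = 373.23 · e^((0.0593 − 0.0456) × 120/360)
= 373.23 · e^0.004567 = 373.23 × 1.004577
F = C$374.94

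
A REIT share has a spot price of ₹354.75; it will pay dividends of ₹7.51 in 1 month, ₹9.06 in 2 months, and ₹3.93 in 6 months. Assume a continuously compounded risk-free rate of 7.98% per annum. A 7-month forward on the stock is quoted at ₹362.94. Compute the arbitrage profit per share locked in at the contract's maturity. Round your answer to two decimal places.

PV(dividends) I = 7.51·e^(−0.0798·1/12) + 9.06·e^(−0.0798·2/12) + 3.93·e^(−0.0798·6/12) = 20.1768
Fair forward F* = (S − I)·e^(rT) = (354.75 − 20.1768)·e^0.046550 = 334.5732 × 1.047650 = 350.5156
Market ₹362.94 > fair 350.5156: forward overpriced → cash-and-carry (borrow at r, buy the stock and collect the dividends, short the forward).
Profit at T = |F_mkt − F*| = |362.94 − 350.5156| = ₹12.42 per share

₹12.42 per share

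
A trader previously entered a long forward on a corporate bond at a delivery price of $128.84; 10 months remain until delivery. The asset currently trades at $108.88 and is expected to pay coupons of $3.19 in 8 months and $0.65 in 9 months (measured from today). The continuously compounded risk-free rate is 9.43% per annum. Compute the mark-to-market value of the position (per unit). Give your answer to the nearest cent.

-$13.82

PV(remaining coupons) I = 3.19·e^(−0.0943·8/12) + 0.65·e^(−0.0943·9/12) = 3.6012
Current forward F = (S − I)·e^(rT) = (108.88 − 3.6012)·e^(0.0943·10/12) = 105.2788 × 1.081753 = 113.8857
Value (long) = (F − K)·e^(−rT) = (113.8857 − 128.84) × 0.924425 = -13.8241
Value = -$13.82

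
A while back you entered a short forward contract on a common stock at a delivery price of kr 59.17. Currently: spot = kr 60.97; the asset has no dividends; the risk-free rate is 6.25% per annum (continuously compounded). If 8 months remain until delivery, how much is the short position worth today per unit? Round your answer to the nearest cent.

-kr 4.21

Current fair forward for the remaining 8 months: F = S·e^(r·T), r = 0.0625
F = 60.97 · e^(0.0625 × 8/12) = 60.97 × 1.042547 = 63.5641
Value of long forward = (F − K)·e^(−rT) = (63.5641 − 59.17) · e^(−0.0625·8/12)
= 4.3941 × 0.959189 = 4.21
Short position value = −(long value) = -kr 4.21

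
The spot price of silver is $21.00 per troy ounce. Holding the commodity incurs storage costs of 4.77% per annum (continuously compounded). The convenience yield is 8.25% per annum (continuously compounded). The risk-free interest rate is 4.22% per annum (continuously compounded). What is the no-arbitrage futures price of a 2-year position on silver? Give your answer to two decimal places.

$21.31 per troy ounce

Net carry = r + u − y = 0.0422 + 0.0477 − 0.0825 = 0.0074
F = S·e^((r+u−y)T) = 21.00 · e^(0.0074 × 2) = 21.00 · e^0.014800
= 21.00 × 1.014910 = $21.31 per troy ounce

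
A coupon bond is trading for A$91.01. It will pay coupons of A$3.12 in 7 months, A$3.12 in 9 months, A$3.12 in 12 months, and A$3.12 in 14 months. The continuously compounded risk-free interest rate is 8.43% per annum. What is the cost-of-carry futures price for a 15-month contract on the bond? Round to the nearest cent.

A$88.24

PV(coupons) I = 3.12·e^(−0.0843·7/12) + 3.12·e^(−0.0843·9/12) + 3.12·e^(−0.0843·12/12) + 3.12·e^(−0.0843·14/12)
I = 2.9703 + 2.9288 + 2.8678 + 2.8278 = 11.5947
F = (S − I)·e^(rT) = (91.01 − 11.5947) · e^(0.0843·15/12)
= 79.4153 · e^0.105375 = 79.4153 × 1.111127 = A$88.24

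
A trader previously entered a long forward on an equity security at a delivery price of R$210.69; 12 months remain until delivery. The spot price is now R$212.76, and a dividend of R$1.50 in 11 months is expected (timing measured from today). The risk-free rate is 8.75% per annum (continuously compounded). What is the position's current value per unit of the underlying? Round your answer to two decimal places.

PV(remaining dividends) I = 1.50·e^(−0.0875·11/12) = 1.3844
Current forward F = (S − I)·e^(rT) = (212.76 − 1.3844)·e^(0.0875·12/12) = 211.3756 × 1.091442 = 230.7042
Value (long) = (F − K)·e^(−rT) = (230.7042 − 210.69) × 0.916219 = 18.3374
Value = R$18.34

R$18.34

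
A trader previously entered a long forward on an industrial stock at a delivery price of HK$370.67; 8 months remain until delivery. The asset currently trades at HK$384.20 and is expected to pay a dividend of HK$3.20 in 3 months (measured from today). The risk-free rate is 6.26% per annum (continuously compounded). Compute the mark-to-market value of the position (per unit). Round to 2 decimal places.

HK$25.53

PV(remaining dividends) I = 3.20·e^(−0.0626·3/12) = 3.1503
Current forward F = (S − I)·e^(rT) = (384.20 − 3.1503)·e^(0.0626·8/12) = 381.0497 × 1.042616 = 397.2885
Value (long) = (F − K)·e^(−rT) = (397.2885 − 370.67) × 0.959126 = 25.5305
Value = HK$25.53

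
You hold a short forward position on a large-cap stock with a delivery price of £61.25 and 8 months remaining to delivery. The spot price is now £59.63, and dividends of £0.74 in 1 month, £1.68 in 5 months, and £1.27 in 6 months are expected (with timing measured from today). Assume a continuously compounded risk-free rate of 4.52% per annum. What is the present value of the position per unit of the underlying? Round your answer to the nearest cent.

PV(remaining dividends) I = 0.74·e^(−0.0452·1/12) + 1.68·e^(−0.0452·5/12) + 1.27·e^(−0.0452·6/12) = 3.6275
Current forward F = (S − I)·e^(rT) = (59.63 − 3.6275)·e^(0.0452·8/12) = 56.0025 × 1.030592 = 57.7157
Value (long) = (F − K)·e^(−rT) = (57.7157 − 61.25) × 0.970316 = -3.4294
Short position value = −(long value) = £3.43

£3.43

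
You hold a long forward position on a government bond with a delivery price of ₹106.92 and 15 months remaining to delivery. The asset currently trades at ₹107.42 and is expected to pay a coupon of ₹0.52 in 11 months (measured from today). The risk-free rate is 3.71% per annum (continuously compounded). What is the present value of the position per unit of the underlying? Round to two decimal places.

₹4.84

PV(remaining coupons) I = 0.52·e^(−0.0371·11/12) = 0.5026
Current forward F = (S − I)·e^(rT) = (107.42 − 0.5026)·e^(0.0371·15/12) = 106.9174 × 1.047467 = 111.9924
Value (long) = (F − K)·e^(−rT) = (111.9924 − 106.92) × 0.954684 = 4.8425
Value = ₹4.84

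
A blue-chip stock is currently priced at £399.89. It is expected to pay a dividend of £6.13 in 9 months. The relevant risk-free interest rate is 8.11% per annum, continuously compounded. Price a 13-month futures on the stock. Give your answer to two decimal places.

PV(dividends) I = 6.13·e^(−0.0811·9/12)
I = 5.7683
F = (S − I)·e^(rT) = (399.89 − 5.7683) · e^(0.0811·13/12)
= 394.1217 · e^0.087858 = 394.1217 × 1.091833 = £430.32

£430.32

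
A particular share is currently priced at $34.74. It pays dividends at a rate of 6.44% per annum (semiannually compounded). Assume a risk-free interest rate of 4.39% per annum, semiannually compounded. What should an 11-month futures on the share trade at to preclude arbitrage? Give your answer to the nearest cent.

F = S · (1+r/2)^(2T) / (1+q/2)^(2T)
= 34.74 × 1.040609 / 1.059824 = 34.74 × 0.981870
F = $34.11

$34.11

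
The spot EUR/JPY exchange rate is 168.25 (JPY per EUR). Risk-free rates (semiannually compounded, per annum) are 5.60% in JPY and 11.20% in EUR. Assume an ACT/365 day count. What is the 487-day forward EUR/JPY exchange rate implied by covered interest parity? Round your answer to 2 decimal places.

By covered interest parity, F = S · (1+r_JPY/2)^(2T) / (1+r_EUR/2)^(2T)
= 168.25 × 1.076474 / 1.156504 = 168.25 × 0.930800
F = 156.61 JPY per EUR

156.61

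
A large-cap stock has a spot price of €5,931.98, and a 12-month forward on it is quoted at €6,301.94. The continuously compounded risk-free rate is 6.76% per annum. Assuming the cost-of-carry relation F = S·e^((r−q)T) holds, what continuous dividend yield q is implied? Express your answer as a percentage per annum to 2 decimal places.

From F = S·e^((r−q)T): (r − q) = ln(F/S)/T
ln(6301.94/5931.98) = ln(1.062367) = 0.060499
(r − q) = 0.060499 / (12/12) = 0.060499
q = r − ln(F/S)/T = 0.0676 − 0.060499 = 0.007101
q = 0.71%

0.71%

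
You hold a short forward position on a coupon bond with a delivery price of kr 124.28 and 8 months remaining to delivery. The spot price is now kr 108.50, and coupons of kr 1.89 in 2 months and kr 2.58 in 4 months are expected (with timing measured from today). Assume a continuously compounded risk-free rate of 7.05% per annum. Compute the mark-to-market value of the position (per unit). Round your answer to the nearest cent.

kr 14.46

PV(remaining coupons) I = 1.89·e^(−0.0705·2/12) + 2.58·e^(−0.0705·4/12) = 4.3880
Current forward F = (S − I)·e^(rT) = (108.50 − 4.3880)·e^(0.0705·8/12) = 104.1120 × 1.048122 = 109.1221
Value (long) = (F − K)·e^(−rT) = (109.1221 − 124.28) × 0.954087 = -14.4620
Short position value = −(long value) = kr 14.46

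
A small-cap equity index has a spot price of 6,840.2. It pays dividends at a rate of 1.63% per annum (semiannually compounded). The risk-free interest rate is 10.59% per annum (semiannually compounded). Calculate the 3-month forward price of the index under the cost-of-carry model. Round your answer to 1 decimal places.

F = S · (1+r/2)^(2T) / (1+q/2)^(2T)
= 6840.2 × 1.026134 / 1.004067 = 6840.2 × 1.021978
F = 6,990.5

6,990.5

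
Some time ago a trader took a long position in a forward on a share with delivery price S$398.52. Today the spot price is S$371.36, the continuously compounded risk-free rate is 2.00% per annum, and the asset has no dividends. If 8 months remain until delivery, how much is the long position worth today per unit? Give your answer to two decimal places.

-S$21.88

Current fair forward for the remaining 8 months: F = S·e^(r·T), r = 0.0200
F = 371.36 · e^(0.0200 × 8/12) = 371.36 × 1.013423 = 376.3448
Value of long forward = (F − K)·e^(−rT) = (376.3448 − 398.52) · e^(−0.0200·8/12)
= -22.1752 × 0.986755 = -21.88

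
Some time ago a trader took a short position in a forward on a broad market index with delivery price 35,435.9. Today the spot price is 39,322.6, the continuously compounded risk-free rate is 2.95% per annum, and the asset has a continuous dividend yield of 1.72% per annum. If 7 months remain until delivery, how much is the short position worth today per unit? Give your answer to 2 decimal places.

-4098.71

Current fair forward for the remaining 7 months: F = S·e^((r − q)·T), (r − q) = 0.0295 − 0.0172 = 0.0123
F = 39322.6 · e^(0.0123 × 7/12) = 39322.6 × 1.00720080 = 39605.7542
Value of long forward = (F − K)·e^(−rT) = (39605.7542 − 35435.9) · e^(−0.0295·7/12)
= 4169.8542 × 0.98293888 = 4098.71
Short position value = −(long value) = -4098.71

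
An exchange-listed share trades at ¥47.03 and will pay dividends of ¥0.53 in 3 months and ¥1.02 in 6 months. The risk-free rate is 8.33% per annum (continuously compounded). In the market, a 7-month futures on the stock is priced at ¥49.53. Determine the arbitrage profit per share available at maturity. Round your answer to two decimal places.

¥1.73 per share

PV(dividends) I = 0.53·e^(−0.0833·3/12) + 1.02·e^(−0.0833·6/12) = 1.4975
Fair futures F* = (S − I)·e^(rT) = (47.03 − 1.4975)·e^0.048592 = 45.5325 × 1.049792 = 47.7997
Market ¥49.53 > fair 47.7997: forward overpriced → cash-and-carry (borrow at r, buy the stock and collect the dividends, short the forward).
Profit at T = |F_mkt − F*| = |49.53 − 47.7997| = ¥1.73 per share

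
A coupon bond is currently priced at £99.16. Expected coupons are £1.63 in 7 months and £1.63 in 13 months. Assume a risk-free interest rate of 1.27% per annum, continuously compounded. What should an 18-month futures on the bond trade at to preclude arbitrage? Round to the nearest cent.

£97.78

PV(coupons) I = 1.63·e^(−0.0127·7/12) + 1.63·e^(−0.0127·13/12)
I = 1.6180 + 1.6077 = 3.2257
F = (S − I)·e^(rT) = (99.16 − 3.2257) · e^(0.0127·18/12)
= 95.9343 · e^0.019050 = 95.9343 × 1.019233 = £97.78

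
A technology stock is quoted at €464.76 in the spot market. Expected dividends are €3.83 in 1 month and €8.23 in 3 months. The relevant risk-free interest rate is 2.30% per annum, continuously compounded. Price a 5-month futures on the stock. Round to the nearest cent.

PV(dividends) I = 3.83·e^(−0.0230·1/12) + 8.23·e^(−0.0230·3/12)
I = 3.8227 + 8.1828 = 12.0055
F = (S − I)·e^(rT) = (464.76 − 12.0055) · e^(0.0230·5/12)
= 452.7545 · e^0.009583 = 452.7545 × 1.009629 = €457.11

€457.11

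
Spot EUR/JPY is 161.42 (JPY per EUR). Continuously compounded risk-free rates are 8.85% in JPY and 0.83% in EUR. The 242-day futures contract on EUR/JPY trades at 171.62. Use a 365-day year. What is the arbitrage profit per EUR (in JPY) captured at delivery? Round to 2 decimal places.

1.38 per EUR (in JPY)

Fair futures: F* = S·e^(carry·T), with carry = (r_JPY − r_EUR) = 0.0885 − 0.0083 = 0.0802
F* = 161.42 · e^(0.0802 × 242/365) = 161.42 · e^0.053174 = 161.42 × 1.054613 = 170.2356
Market 171.62 > fair 170.2356: forward overpriced → cash-and-carry (buy spot, short the forward).
At maturity, profit = |F_mkt − F*| = |171.62 − 170.2356| = 1.38 per EUR (in JPY)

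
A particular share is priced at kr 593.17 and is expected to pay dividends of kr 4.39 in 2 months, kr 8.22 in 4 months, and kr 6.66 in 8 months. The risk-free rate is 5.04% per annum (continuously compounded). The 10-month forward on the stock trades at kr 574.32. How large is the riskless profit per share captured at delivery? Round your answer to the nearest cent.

kr 24.61 per share

PV(dividends) I = 4.39·e^(−0.0504·2/12) + 8.22·e^(−0.0504·4/12) + 6.66·e^(−0.0504·8/12) = 18.8763
Fair forward F* = (S − I)·e^(rT) = (593.17 − 18.8763)·e^0.042000 = 574.2937 × 1.042894 = 598.9275
Market kr 574.32 < fair 598.9275: forward underpriced → reverse cash-and-carry (short the stock, invest proceeds at r, pay the dividends, go long the forward).
Profit at T = |F_mkt − F*| = |574.32 − 598.9275| = kr 24.61 per share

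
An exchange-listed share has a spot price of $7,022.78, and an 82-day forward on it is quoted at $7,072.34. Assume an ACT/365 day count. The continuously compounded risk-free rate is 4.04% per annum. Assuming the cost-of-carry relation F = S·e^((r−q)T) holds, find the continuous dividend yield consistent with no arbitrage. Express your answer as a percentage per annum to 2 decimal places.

From F = S·e^((r−q)T): (r − q) = ln(F/S)/T
ln(7072.34/7022.78) = ln(1.007057) = 0.007032
(r − q) = 0.007032 / (82/365) = 0.031301
q = r − ln(F/S)/T = 0.0404 − 0.031301 = 0.009099
q = 0.91%

0.91%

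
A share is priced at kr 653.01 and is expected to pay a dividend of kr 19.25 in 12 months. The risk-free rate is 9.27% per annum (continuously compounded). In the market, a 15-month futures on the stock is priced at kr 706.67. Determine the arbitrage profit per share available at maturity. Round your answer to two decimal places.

PV(dividends) I = 19.25·e^(−0.0927·12/12) = 17.5457
Fair futures F* = (S − I)·e^(rT) = (653.01 − 17.5457)·e^0.115875 = 635.4643 × 1.122856 = 713.5349
Market kr 706.67 < fair 713.5349: forward underpriced → reverse cash-and-carry (short the stock, invest proceeds at r, pay the dividends, go long the forward).
Profit at T = |F_mkt − F*| = |706.67 − 713.5349| = kr 6.86 per share

kr 6.86 per share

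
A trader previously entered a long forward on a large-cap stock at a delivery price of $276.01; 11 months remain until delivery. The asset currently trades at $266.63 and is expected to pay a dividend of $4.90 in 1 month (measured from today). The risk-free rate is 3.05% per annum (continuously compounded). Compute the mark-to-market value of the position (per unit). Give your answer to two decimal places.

PV(remaining dividends) I = 4.90·e^(−0.0305·1/12) = 4.8876
Current forward F = (S − I)·e^(rT) = (266.63 − 4.8876)·e^(0.0305·11/12) = 261.7424 × 1.028353 = 269.1636
Value (long) = (F − K)·e^(−rT) = (269.1636 − 276.01) × 0.972429 = -6.6576
Value = -$6.66

-$6.66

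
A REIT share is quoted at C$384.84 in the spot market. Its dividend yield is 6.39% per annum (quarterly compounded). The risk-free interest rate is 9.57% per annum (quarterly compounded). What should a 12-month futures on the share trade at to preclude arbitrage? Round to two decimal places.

F = S · (1+r/4)^(4T) / (1+q/4)^(4T)
= 384.84 × 1.099190 / 1.065448 = 384.84 × 1.031669
F = C$397.03

C$397.03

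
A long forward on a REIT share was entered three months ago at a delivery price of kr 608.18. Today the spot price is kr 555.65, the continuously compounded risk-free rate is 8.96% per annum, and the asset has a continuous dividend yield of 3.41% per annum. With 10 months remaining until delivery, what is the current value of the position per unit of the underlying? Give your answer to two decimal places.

Current fair forward for the remaining 10 months: F = S·e^((r − q)·T), (r − q) = 0.0896 − 0.0341 = 0.0555
F = 555.65 · e^(0.0555 × 10/12) = 555.65 × 1.047336 = 581.9522
Value of long forward = (F − K)·e^(−rT) = (581.9522 − 608.18) · e^(−0.0896·10/12)
= -26.2278 × 0.928053 = -24.34

-kr 24.34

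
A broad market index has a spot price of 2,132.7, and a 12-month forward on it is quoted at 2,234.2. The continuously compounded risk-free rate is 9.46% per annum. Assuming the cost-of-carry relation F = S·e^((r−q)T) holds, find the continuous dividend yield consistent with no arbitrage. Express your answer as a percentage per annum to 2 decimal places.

From F = S·e^((r−q)T): (r − q) = ln(F/S)/T
ln(2234.2/2132.7) = ln(1.047592) = 0.046494
(r − q) = 0.046494 / (12/12) = 0.046494
q = r − ln(F/S)/T = 0.0946 − 0.046494 = 0.048106
q = 4.81%

4.81%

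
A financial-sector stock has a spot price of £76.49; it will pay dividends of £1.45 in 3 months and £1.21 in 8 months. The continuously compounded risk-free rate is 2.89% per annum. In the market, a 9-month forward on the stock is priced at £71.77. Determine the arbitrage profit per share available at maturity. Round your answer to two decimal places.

PV(dividends) I = 1.45·e^(−0.0289·3/12) + 1.21·e^(−0.0289·8/12) = 2.6265
Fair forward F* = (S − I)·e^(rT) = (76.49 − 2.6265)·e^0.021675 = 73.8635 × 1.021912 = 75.4820
Market £71.77 < fair 75.4820: forward underpriced → reverse cash-and-carry (short the stock, invest proceeds at r, pay the dividends, go long the forward).
Profit at T = |F_mkt − F*| = |71.77 − 75.4820| = £3.71 per share

£3.71 per share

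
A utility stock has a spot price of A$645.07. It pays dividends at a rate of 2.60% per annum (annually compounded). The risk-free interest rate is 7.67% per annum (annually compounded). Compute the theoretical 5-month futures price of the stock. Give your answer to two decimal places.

F = S · (1+r)^T / (1+q)^T
= 645.07 × 1.031271 / 1.010752 = 645.07 × 1.020301
F = A$658.17

A$658.17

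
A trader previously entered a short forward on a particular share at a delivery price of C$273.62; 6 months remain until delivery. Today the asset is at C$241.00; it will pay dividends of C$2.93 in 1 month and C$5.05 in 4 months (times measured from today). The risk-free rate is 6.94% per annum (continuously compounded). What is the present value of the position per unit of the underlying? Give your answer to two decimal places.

C$31.14

PV(remaining dividends) I = 2.93·e^(−0.0694·1/12) + 5.05·e^(−0.0694·4/12) = 7.8476
Current forward F = (S − I)·e^(rT) = (241.00 − 7.8476)·e^(0.0694·6/12) = 233.1524 × 1.035309 = 241.3848
Value (long) = (F − K)·e^(−rT) = (241.3848 − 273.62) × 0.965895 = -31.1358
Short position value = −(long value) = C$31.14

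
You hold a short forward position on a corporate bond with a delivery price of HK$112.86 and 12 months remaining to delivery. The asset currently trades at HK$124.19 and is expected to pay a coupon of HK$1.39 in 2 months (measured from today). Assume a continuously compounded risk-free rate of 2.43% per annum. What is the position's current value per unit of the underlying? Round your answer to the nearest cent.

PV(remaining coupons) I = 1.39·e^(−0.0243·2/12) = 1.3844
Current forward F = (S − I)·e^(rT) = (124.19 − 1.3844)·e^(0.0243·12/12) = 122.8056 × 1.024598 = 125.8264
Value (long) = (F − K)·e^(−rT) = (125.8264 − 112.86) × 0.975993 = 12.6551
Short position value = −(long value) = -HK$12.66

-HK$12.66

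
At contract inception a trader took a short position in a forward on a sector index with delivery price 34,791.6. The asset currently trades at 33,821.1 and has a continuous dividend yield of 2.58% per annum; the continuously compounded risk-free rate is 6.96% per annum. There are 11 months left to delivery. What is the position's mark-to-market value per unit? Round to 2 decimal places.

-389.39

Current fair forward for the remaining 11 months: F = S·e^((r − q)·T), (r − q) = 0.0696 − 0.0258 = 0.0438
F = 33821.1 · e^(0.0438 × 11/12) = 33821.1 × 1.04096691 = 35206.6460
Value of long forward = (F − K)·e^(−rT) = (35206.6460 − 34791.6) · e^(−0.0696·11/12)
= 415.0460 × 0.93819262 = 389.39
Short position value = −(long value) = -389.39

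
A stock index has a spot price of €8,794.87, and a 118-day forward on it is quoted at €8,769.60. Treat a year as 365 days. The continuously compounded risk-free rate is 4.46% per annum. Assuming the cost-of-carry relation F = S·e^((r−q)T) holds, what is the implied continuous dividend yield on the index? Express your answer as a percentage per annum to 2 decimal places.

5.35%

From F = S·e^((r−q)T): (r − q) = ln(F/S)/T
ln(8769.60/8794.87) = ln(0.997127) = -0.002877
(r − q) = -0.002877 / (118/365) = -0.008899
q = r − ln(F/S)/T = 0.0446 + 0.008899 = 0.053499
q = 5.35%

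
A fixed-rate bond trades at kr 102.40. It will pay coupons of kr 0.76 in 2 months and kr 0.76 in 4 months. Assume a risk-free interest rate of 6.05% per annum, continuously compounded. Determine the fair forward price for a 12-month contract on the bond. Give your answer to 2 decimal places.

kr 107.20

PV(coupons) I = 0.76·e^(−0.0605·2/12) + 0.76·e^(−0.0605·4/12)
I = 0.7524 + 0.7448 = 1.4972
F = (S − I)·e^(rT) = (102.40 − 1.4972) · e^(0.0605·12/12)
= 100.9028 · e^0.060500 = 100.9028 × 1.062368 = kr 107.20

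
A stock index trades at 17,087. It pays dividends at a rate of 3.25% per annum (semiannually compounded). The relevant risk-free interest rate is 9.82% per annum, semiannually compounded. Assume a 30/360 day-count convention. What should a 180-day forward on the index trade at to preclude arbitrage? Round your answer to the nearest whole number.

17,639

F = S · (1+r/2)^(2T) / (1+q/2)^(2T)
= 17087 × 1.049100 / 1.016250 = 17087 × 1.032325
F = 17,639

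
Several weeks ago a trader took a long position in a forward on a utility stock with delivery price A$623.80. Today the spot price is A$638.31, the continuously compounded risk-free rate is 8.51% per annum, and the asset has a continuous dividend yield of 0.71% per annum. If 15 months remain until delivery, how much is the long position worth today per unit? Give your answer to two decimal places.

A$71.82

Current fair forward for the remaining 15 months: F = S·e^((r − q)·T), (r − q) = 0.0851 − 0.0071 = 0.0780
F = 638.31 · e^(0.0780 × 15/12) = 638.31 × 1.102411 = 703.6800
Value of long forward = (F − K)·e^(−rT) = (703.6800 − 623.80) · e^(−0.0851·15/12)
= 79.8800 × 0.899087 = 71.82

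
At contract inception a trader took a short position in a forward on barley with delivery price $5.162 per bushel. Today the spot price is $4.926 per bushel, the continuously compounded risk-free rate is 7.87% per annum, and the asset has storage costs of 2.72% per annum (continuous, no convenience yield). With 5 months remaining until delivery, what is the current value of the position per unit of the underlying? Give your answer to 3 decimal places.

$0.013 per bushel

Current fair forward for the remaining 5 months: F = S·e^((r + u)·T), (r + u) = 0.0787 + 0.0272 = 0.1059
F = 4.926 · e^(0.1059 × 5/12) = 4.926 × 1.045113 = 5.1482
Value of long forward = (F − K)·e^(−rT) = (5.1482 − 5.162) · e^(−0.0787·5/12)
= -0.0138 × 0.967740 = -0.013
Short position value = −(long value) = $0.013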